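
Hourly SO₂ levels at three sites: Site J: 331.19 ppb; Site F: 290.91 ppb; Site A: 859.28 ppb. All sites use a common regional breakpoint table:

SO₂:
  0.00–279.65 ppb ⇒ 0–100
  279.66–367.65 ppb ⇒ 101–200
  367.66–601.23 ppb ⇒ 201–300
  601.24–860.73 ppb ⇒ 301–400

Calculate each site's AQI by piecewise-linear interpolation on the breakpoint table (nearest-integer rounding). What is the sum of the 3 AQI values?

Site J: 331.19 lies in 279.66–367.65, so I_lo=101, I_hi=200, C_lo=279.66, C_hi=367.65.
(200−101)/(367.65−279.66) × (331.19−279.66) + 101 = 99/87.99 × 51.53 + 101 ≈ 158.98 → 159.
Site F: 290.91 lies in 279.66–367.65, so I_lo=101, I_hi=200, C_lo=279.66, C_hi=367.65.
(200−101)/(367.65−279.66) × (290.91−279.66) + 101 = 99/87.99 × 11.25 + 101 ≈ 113.66 → 114.
Site A: 859.28 lies in 601.24–860.73, so I_lo=301, I_hi=400, C_lo=601.24, C_hi=860.73.
(400−301)/(860.73−601.24) × (859.28−601.24) + 301 = 99/259.49 × 258.04 + 301 ≈ 399.45 → 399.
AQIs: Site J=159, Site F=114, Site A=399. Sum = 159 + 114 + 399 = 672.

672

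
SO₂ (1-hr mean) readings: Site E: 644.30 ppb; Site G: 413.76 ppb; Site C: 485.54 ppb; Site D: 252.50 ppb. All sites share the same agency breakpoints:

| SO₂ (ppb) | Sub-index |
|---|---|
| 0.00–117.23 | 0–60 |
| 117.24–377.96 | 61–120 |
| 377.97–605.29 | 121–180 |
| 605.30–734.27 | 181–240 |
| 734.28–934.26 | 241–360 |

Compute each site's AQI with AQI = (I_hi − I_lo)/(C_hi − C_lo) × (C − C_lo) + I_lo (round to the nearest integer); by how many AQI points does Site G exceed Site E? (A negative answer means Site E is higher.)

Site E: 644.30 ∈ [605.30, 734.27] ↔ index [181, 240].
181 + (644.30−605.30)·(240−181)/(734.27−605.30) = 181 + 39.00·59/128.97 ≈ 198.84, so AQI = 199.
Site G: row 377.97–605.29 (AQI 121–180). (180−121)·(413.76−377.97)/(605.29−377.97) + 121 = 59·35.79/227.32 + 121 ≈ 130.29 → 130.
Site C 485.54: bracket 377.97–605.29 → index 121–180; slope 59/227.32, offset 107.57.
AQI = 121 + 59/227.32·107.57 ≈ 148.92 ⇒ 149.
Site D 252.50: bracket 117.24–377.96 → index 61–120; slope 59/260.72, offset 135.26.
AQI = 61 + 59/260.72·135.26 ≈ 91.61 ⇒ 92.
AQIs: Site E=199, Site G=130, Site C=149, Site D=92. Site G (130) − Site E (199) = -69.

-69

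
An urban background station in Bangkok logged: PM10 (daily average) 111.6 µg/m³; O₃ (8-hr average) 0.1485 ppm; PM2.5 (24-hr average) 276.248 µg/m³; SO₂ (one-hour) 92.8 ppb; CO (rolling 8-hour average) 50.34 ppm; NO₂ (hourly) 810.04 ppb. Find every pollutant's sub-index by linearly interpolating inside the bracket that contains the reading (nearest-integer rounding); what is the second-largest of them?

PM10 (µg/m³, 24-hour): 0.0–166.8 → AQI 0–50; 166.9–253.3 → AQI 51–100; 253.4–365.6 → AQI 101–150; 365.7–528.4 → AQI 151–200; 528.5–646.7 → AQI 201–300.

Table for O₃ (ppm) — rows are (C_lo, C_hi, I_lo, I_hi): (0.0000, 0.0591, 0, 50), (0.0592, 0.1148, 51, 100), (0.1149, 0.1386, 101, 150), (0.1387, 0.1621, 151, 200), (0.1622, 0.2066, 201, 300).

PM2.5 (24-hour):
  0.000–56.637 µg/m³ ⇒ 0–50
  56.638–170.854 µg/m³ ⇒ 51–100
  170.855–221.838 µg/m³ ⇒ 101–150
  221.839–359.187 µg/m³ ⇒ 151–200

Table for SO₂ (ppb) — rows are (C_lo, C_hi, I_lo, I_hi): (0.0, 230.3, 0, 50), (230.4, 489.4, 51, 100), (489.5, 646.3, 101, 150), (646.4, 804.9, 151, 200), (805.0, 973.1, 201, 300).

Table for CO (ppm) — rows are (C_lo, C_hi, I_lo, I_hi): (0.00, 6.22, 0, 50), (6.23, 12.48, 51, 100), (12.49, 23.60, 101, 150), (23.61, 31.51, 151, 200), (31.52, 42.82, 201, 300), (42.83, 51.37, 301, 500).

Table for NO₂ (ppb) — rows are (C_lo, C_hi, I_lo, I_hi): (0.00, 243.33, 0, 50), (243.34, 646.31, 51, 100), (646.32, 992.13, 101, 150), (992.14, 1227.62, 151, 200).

PM10: 111.6 ∈ [0.0, 166.8] ↔ index [0, 50].
0 + (111.6−0.0)·(50−0)/(166.8−0.0) = 0 + 111.6·50/166.8 ≈ 33.45, so AQI = 33.
O₃: 0.1485 lies in 0.1387–0.1621, so I_lo=151, I_hi=200, C_lo=0.1387, C_hi=0.1621.
(200−151)/(0.1621−0.1387) × (0.1485−0.1387) + 151 = 49/0.0234 × 0.0098 + 151 ≈ 171.52 → 172.
PM2.5 276.248: bracket 221.839–359.187 → index 151–200; slope 49/137.348, offset 54.409.
AQI = 151 + 49/137.348·54.409 ≈ 170.41 ⇒ 170.
SO₂: 92.8 lies in 0.0–230.3, so I_lo=0, I_hi=50, C_lo=0.0, C_hi=230.3.
(50−0)/(230.3−0.0) × (92.8−0.0) + 0 = 50/230.3 × 92.8 + 0 ≈ 20.15 → 20.
CO: 50.34 ∈ [42.83, 51.37] ↔ index [301, 500].
301 + (50.34−42.83)·(500−301)/(51.37−42.83) = 301 + 7.51·199/8.54 ≈ 476.00, so AQI = 476.
NO₂: 810.04 lies in 646.32–992.13, so I_lo=101, I_hi=150, C_lo=646.32, C_hi=992.13.
(150−101)/(992.13−646.32) × (810.04−646.32) + 101 = 49/345.81 × 163.72 + 101 ≈ 124.20 → 124.
Sub-indices: PM10→33, O₃→172, PM2.5→170, SO₂→20, CO→476, NO₂→124. Ranked high→low: 476, 172, 170, 124, 33, 20. Second-highest sub-index = 172.

172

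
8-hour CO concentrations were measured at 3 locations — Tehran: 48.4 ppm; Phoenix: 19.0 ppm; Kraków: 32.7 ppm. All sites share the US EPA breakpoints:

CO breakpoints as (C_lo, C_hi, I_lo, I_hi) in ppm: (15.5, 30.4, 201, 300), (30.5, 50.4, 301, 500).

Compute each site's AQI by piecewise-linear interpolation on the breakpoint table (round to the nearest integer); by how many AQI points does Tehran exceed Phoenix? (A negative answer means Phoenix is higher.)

256

Tehran: 48.4 lies in 30.5–50.4, so I_lo=301, I_hi=500, C_lo=30.5, C_hi=50.4.
(500−301)/(50.4−30.5) × (48.4−30.5) + 301 = 199/19.9 × 17.9 + 301 ≈ 480.00 → 480.
Phoenix 19.0: bracket 15.5–30.4 → index 201–300; slope 99/14.9, offset 3.5.
AQI = 201 + 99/14.9·3.5 ≈ 224.26 ⇒ 224.
Kraków: 32.7 lies in 30.5–50.4, so I_lo=301, I_hi=500, C_lo=30.5, C_hi=50.4.
(500−301)/(50.4−30.5) × (32.7−30.5) + 301 = 199/19.9 × 2.2 + 301 ≈ 323.00 → 323.
AQIs: Tehran=480, Phoenix=224, Kraków=323. Tehran (480) − Phoenix (224) = 256.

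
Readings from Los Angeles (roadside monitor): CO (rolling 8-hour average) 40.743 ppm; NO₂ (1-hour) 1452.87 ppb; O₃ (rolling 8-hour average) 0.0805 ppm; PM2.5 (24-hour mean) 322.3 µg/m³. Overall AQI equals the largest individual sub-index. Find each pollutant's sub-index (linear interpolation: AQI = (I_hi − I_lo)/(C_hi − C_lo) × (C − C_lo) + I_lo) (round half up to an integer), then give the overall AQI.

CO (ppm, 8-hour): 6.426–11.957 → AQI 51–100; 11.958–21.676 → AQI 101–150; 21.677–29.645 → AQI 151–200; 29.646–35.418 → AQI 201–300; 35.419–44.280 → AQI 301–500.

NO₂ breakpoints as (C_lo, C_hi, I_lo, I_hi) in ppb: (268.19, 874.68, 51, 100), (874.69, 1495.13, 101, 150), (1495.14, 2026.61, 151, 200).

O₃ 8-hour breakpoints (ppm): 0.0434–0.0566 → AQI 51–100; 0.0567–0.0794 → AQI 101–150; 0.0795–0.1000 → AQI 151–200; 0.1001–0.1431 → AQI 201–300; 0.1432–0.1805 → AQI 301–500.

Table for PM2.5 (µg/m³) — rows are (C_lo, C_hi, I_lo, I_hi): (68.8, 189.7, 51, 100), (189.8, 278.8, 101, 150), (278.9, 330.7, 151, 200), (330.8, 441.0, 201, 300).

421

CO: row 35.419–44.280 (AQI 301–500). (500−301)·(40.743−35.419)/(44.280−35.419) + 301 = 199·5.324/8.861 + 301 ≈ 420.57 → 421.
NO₂: 1452.87 lies in 874.69–1495.13, so I_lo=101, I_hi=150, C_lo=874.69, C_hi=1495.13.
(150−101)/(1495.13−874.69) × (1452.87−874.69) + 101 = 49/620.44 × 578.18 + 101 ≈ 146.66 → 147.
O₃ 0.0805: bracket 0.0795–0.1000 → index 151–200; slope 49/0.0205, offset 0.0010.
AQI = 151 + 49/0.0205·0.0010 ≈ 153.39 ⇒ 153.
PM2.5: 322.3 lies in 278.9–330.7, so I_lo=151, I_hi=200, C_lo=278.9, C_hi=330.7.
(200−151)/(330.7−278.9) × (322.3−278.9) + 151 = 49/51.8 × 43.4 + 151 ≈ 192.05 → 192.
Sub-indices: CO→421, NO₂→147, O₃→153, PM2.5→192. Overall AQI = max = 421; dominant pollutant is CO.
AQI 421: Hazardous.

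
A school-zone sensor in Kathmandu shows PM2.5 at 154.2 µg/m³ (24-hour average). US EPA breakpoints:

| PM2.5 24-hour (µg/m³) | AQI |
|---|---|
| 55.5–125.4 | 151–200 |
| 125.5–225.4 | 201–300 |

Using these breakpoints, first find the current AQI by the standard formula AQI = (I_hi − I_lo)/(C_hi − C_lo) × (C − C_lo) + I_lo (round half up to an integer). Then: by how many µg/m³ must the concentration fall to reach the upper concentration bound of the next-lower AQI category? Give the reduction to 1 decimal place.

28.8

PM2.5 154.2: bracket 125.5–225.4 → index 201–300; slope 99/99.9, offset 28.7.
AQI = 201 + 99/99.9·28.7 ≈ 229.44 ⇒ 229.
Current AQI 229 is in the Very Unhealthy range (201–300). The next-lower category tops out at AQI 200, whose upper concentration bound is 125.4 µg/m³.
Reduction needed = 154.2 − 125.4 = 28.8 µg/m³.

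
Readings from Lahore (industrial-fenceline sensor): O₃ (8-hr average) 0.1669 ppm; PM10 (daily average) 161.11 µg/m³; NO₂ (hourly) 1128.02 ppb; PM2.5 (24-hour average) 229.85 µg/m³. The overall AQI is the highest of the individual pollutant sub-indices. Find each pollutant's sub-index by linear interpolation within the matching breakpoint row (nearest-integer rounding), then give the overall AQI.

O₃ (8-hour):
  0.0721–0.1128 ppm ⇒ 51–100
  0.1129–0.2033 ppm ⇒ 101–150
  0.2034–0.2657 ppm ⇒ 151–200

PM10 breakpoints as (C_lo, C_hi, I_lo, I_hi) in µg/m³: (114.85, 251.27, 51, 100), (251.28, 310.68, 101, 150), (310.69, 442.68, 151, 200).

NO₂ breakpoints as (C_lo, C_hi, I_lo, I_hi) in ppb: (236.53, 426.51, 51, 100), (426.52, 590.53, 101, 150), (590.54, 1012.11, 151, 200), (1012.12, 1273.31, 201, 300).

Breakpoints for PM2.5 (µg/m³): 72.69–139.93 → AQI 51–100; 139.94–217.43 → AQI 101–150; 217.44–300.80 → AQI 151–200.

O₃: 0.1669 ∈ [0.1129, 0.2033] ↔ index [101, 150].
101 + (0.1669−0.1129)·(150−101)/(0.2033−0.1129) = 101 + 0.0540·49/0.0904 ≈ 130.27, so AQI = 130.
PM10: 161.11 ∈ [114.85, 251.27] ↔ index [51, 100].
51 + (161.11−114.85)·(100−51)/(251.27−114.85) = 51 + 46.26·49/136.42 ≈ 67.62, so AQI = 68.
NO₂: 1128.02 lies in 1012.12–1273.31, so I_lo=201, I_hi=300, C_lo=1012.12, C_hi=1273.31.
(300−201)/(1273.31−1012.12) × (1128.02−1012.12) + 201 = 99/261.19 × 115.90 + 201 ≈ 244.93 → 245.
PM2.5: row 217.44–300.80 (AQI 151–200). (200−151)·(229.85−217.44)/(300.80−217.44) + 151 = 49·12.41/83.36 + 151 ≈ 158.29 → 158.
Sub-indices: O₃→130, PM10→68, NO₂→245, PM2.5→158. Overall AQI = max = 245; dominant pollutant is NO₂.

245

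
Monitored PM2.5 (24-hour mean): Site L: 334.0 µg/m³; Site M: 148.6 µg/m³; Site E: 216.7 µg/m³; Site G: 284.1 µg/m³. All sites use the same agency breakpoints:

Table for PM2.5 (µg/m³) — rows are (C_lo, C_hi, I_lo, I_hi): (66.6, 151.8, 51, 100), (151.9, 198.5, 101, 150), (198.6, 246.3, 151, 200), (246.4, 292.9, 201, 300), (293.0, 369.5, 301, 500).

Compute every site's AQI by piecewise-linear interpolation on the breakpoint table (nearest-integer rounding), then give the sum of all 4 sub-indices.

Site L: 334.0 ∈ [293.0, 369.5] ↔ index [301, 500].
301 + (334.0−293.0)·(500−301)/(369.5−293.0) = 301 + 41.0·199/76.5 ≈ 407.65, so AQI = 408.
Site M 148.6: bracket 66.6–151.8 → index 51–100; slope 49/85.2, offset 82.0.
AQI = 51 + 49/85.2·82.0 ≈ 98.16 ⇒ 98.
Site E: row 198.6–246.3 (AQI 151–200). (200−151)·(216.7−198.6)/(246.3−198.6) + 151 = 49·18.1/47.7 + 151 ≈ 169.59 → 170.
Site G: 284.1 lies in 246.4–292.9, so I_lo=201, I_hi=300, C_lo=246.4, C_hi=292.9.
(300−201)/(292.9−246.4) × (284.1−246.4) + 201 = 99/46.5 × 37.7 + 201 ≈ 281.26 → 281.
AQIs: Site L=408, Site M=98, Site E=170, Site G=281. Sum = 408 + 98 + 170 + 281 = 957.

957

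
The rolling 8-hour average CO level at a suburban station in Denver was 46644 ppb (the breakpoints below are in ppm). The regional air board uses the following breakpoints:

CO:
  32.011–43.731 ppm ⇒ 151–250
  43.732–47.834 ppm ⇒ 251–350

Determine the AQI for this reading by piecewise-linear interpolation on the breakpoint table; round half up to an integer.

Convert: 46644 ppb = 46.644 ppm.
CO: 46.644 lies in 43.732–47.834, so I_lo=251, I_hi=350, C_lo=43.732, C_hi=47.834.
(350−251)/(47.834−43.732) × (46.644−43.732) + 251 = 99/4.102 × 2.912 + 251 ≈ 321.28 → 321.

321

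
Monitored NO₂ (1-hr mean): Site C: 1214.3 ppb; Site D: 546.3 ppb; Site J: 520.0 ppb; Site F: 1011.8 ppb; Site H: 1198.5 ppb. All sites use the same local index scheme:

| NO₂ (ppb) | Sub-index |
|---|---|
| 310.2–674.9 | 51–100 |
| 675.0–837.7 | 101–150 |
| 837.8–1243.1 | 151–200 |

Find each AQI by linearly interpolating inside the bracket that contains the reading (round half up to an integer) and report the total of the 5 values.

Site C: row 837.8–1243.1 (AQI 151–200). (200−151)·(1214.3−837.8)/(1243.1−837.8) + 151 = 49·376.5/405.3 + 151 ≈ 196.52 → 197.
Site D: 546.3 ∈ [310.2, 674.9] ↔ index [51, 100].
51 + (546.3−310.2)·(100−51)/(674.9−310.2) = 51 + 236.1·49/364.7 ≈ 82.72, so AQI = 83.
Site J: 520.0 lies in 310.2–674.9, so I_lo=51, I_hi=100, C_lo=310.2, C_hi=674.9.
(100−51)/(674.9−310.2) × (520.0−310.2) + 51 = 49/364.7 × 209.8 + 51 ≈ 79.19 → 79.
Site F: 1011.8 ∈ [837.8, 1243.1] ↔ index [151, 200].
151 + (1011.8−837.8)·(200−151)/(1243.1−837.8) = 151 + 174.0·49/405.3 ≈ 172.04, so AQI = 172.
Site H: 1198.5 ∈ [837.8, 1243.1] ↔ index [151, 200].
151 + (1198.5−837.8)·(200−151)/(1243.1−837.8) = 151 + 360.7·49/405.3 ≈ 194.61, so AQI = 195.
AQIs: Site C=197, Site D=83, Site J=79, Site F=172, Site H=195. Sum = 197 + 83 + 79 + 172 + 195 = 726.

726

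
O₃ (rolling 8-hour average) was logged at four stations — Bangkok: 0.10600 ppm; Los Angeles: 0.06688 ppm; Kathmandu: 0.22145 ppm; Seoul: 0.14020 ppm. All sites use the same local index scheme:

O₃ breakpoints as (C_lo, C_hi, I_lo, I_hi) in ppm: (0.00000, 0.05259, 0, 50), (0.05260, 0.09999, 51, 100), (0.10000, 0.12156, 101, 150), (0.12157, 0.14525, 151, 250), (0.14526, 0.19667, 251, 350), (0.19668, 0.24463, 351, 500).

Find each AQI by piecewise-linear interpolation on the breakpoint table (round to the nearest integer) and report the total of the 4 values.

Bangkok: row 0.10000–0.12156 (AQI 101–150). (150−101)·(0.10600−0.10000)/(0.12156−0.10000) + 101 = 49·0.00600/0.02156 + 101 ≈ 114.64 → 115.
Los Angeles: 0.06688 lies in 0.05260–0.09999, so I_lo=51, I_hi=100, C_lo=0.05260, C_hi=0.09999.
(100−51)/(0.09999−0.05260) × (0.06688−0.05260) + 51 = 49/0.04739 × 0.01428 + 51 ≈ 65.77 → 66.
Kathmandu: 0.22145 lies in 0.19668–0.24463, so I_lo=351, I_hi=500, C_lo=0.19668, C_hi=0.24463.
(500−351)/(0.24463−0.19668) × (0.22145−0.19668) + 351 = 149/0.04795 × 0.02477 + 351 ≈ 427.97 → 428.
Seoul: row 0.12157–0.14525 (AQI 151–250). (250−151)·(0.14020−0.12157)/(0.14525−0.12157) + 151 = 99·0.01863/0.02368 + 151 ≈ 228.89 → 229.
AQIs: Bangkok=115, Los Angeles=66, Kathmandu=428, Seoul=229. Sum = 115 + 66 + 428 + 229 = 838.

838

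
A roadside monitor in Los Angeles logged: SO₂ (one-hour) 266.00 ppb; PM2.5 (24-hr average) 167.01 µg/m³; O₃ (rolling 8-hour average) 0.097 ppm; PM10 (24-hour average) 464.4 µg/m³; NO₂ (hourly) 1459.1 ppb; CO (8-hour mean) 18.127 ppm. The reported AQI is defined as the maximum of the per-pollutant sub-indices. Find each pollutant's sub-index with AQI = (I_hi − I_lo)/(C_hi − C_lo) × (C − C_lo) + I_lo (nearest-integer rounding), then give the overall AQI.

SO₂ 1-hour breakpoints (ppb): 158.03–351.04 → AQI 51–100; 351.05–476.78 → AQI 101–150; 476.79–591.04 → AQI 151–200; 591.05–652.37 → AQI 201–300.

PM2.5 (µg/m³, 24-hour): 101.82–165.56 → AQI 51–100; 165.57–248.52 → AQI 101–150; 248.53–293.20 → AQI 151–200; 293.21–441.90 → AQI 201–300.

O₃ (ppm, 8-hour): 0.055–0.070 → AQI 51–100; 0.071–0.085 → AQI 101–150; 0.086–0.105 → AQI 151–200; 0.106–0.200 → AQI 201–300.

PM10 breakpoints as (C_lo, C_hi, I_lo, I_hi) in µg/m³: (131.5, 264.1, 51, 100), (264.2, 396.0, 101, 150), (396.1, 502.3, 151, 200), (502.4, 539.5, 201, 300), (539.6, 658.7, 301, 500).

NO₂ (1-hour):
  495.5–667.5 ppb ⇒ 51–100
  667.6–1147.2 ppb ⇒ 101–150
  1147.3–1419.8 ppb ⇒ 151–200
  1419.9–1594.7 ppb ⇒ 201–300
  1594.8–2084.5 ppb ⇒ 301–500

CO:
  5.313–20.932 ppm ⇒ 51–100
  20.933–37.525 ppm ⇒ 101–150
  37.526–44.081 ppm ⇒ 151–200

223

SO₂: 266.00 lies in 158.03–351.04, so I_lo=51, I_hi=100, C_lo=158.03, C_hi=351.04.
(100−51)/(351.04−158.03) × (266.00−158.03) + 51 = 49/193.01 × 107.97 + 51 ≈ 78.41 → 78.
PM2.5: 167.01 lies in 165.57–248.52, so I_lo=101, I_hi=150, C_lo=165.57, C_hi=248.52.
(150−101)/(248.52−165.57) × (167.01−165.57) + 101 = 49/82.95 × 1.44 + 101 ≈ 101.85 → 102.
O₃: row 0.086–0.105 (AQI 151–200). (200−151)·(0.097−0.086)/(0.105−0.086) + 151 = 49·0.011/0.019 + 151 ≈ 179.37 → 179.
PM10: row 396.1–502.3 (AQI 151–200). (200−151)·(464.4−396.1)/(502.3−396.1) + 151 = 49·68.3/106.2 + 151 ≈ 182.51 → 183.
NO₂: 1459.1 lies in 1419.9–1594.7, so I_lo=201, I_hi=300, C_lo=1419.9, C_hi=1594.7.
(300−201)/(1594.7−1419.9) × (1459.1−1419.9) + 201 = 99/174.8 × 39.2 + 201 ≈ 223.20 → 223.
CO: 18.127 lies in 5.313–20.932, so I_lo=51, I_hi=100, C_lo=5.313, C_hi=20.932.
(100−51)/(20.932−5.313) × (18.127−5.313) + 51 = 49/15.619 × 12.814 + 51 ≈ 91.20 → 91.
Sub-indices: SO₂→78, PM2.5→102, O₃→179, PM10→183, NO₂→223, CO→91. Overall AQI = max = 223; dominant pollutant is NO₂.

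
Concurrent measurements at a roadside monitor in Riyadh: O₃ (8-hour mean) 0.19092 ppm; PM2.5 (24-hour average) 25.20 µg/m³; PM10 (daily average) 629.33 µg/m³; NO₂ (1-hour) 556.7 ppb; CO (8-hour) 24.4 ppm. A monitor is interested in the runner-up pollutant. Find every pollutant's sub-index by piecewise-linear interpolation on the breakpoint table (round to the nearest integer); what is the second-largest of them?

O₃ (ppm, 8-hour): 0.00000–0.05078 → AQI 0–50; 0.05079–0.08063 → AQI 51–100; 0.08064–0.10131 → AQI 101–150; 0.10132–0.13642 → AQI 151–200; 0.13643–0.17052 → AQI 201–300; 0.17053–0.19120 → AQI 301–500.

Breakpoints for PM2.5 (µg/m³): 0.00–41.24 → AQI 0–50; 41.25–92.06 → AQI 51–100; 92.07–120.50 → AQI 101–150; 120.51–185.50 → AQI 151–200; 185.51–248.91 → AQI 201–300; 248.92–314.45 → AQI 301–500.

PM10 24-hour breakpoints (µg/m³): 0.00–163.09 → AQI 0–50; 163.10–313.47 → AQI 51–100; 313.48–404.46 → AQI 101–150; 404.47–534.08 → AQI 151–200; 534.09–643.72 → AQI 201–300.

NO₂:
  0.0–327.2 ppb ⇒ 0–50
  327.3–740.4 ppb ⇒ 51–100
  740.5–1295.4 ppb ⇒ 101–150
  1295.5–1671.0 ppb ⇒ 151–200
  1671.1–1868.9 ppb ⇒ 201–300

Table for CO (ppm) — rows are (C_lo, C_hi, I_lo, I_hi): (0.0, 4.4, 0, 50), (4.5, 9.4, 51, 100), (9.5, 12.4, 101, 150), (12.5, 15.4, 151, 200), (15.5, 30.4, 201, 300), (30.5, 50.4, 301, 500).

287

O₃: 0.19092 lies in 0.17053–0.19120, so I_lo=301, I_hi=500, C_lo=0.17053, C_hi=0.19120.
(500−301)/(0.19120−0.17053) × (0.19092−0.17053) + 301 = 199/0.02067 × 0.02039 + 301 ≈ 497.30 → 497.
PM2.5: 25.20 ∈ [0.00, 41.24] ↔ index [0, 50].
0 + (25.20−0.00)·(50−0)/(41.24−0.00) = 0 + 25.20·50/41.24 ≈ 30.55, so AQI = 31.
PM10: 629.33 ∈ [534.09, 643.72] ↔ index [201, 300].
201 + (629.33−534.09)·(300−201)/(643.72−534.09) = 201 + 95.24·99/109.63 ≈ 287.01, so AQI = 287.
NO₂: row 327.3–740.4 (AQI 51–100). (100−51)·(556.7−327.3)/(740.4−327.3) + 51 = 49·229.4/413.1 + 51 ≈ 78.21 → 78.
CO: 24.4 ∈ [15.5, 30.4] ↔ index [201, 300].
201 + (24.4−15.5)·(300−201)/(30.4−15.5) = 201 + 8.9·99/14.9 ≈ 260.13, so AQI = 260.
Sub-indices: O₃→497, PM2.5→31, PM10→287, NO₂→78, CO→260. Ranked high→low: 497, 287, 260, 78, 31. Second-highest sub-index = 287.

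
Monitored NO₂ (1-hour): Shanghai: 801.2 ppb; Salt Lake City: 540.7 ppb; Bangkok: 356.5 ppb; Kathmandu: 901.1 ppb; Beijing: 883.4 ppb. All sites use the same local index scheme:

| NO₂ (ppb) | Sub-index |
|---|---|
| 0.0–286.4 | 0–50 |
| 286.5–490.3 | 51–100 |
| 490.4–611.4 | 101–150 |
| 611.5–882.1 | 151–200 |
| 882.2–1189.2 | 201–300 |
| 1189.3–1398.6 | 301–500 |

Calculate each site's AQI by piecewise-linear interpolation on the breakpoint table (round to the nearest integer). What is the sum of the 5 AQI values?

Shanghai: 801.2 lies in 611.5–882.1, so I_lo=151, I_hi=200, C_lo=611.5, C_hi=882.1.
(200−151)/(882.1−611.5) × (801.2−611.5) + 151 = 49/270.6 × 189.7 + 151 ≈ 185.35 → 185.
Salt Lake City 540.7: bracket 490.4–611.4 → index 101–150; slope 49/121.0, offset 50.3.
AQI = 101 + 49/121.0·50.3 ≈ 121.37 ⇒ 121.
Bangkok 356.5: bracket 286.5–490.3 → index 51–100; slope 49/203.8, offset 70.0.
AQI = 51 + 49/203.8·70.0 ≈ 67.83 ⇒ 68.
Kathmandu: 901.1 ∈ [882.2, 1189.2] ↔ index [201, 300].
201 + (901.1−882.2)·(300−201)/(1189.2−882.2) = 201 + 18.9·99/307.0 ≈ 207.09, so AQI = 207.
Beijing: row 882.2–1189.2 (AQI 201–300). (300−201)·(883.4−882.2)/(1189.2−882.2) + 201 = 99·1.2/307.0 + 201 ≈ 201.39 → 201.
AQIs: Shanghai=185, Salt Lake City=121, Bangkok=68, Kathmandu=207, Beijing=201. Sum = 185 + 121 + 68 + 207 + 201 = 782.

782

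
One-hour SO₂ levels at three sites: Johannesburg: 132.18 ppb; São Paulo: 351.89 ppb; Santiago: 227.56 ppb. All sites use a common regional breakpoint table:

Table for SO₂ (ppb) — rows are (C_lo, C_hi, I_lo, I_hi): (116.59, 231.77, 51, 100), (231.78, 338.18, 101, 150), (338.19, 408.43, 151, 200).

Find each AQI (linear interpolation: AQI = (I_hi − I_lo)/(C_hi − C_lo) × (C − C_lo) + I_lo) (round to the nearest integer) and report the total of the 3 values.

Johannesburg 132.18: bracket 116.59–231.77 → index 51–100; slope 49/115.18, offset 15.59.
AQI = 51 + 49/115.18·15.59 ≈ 57.63 ⇒ 58.
São Paulo: 351.89 ∈ [338.19, 408.43] ↔ index [151, 200].
151 + (351.89−338.19)·(200−151)/(408.43−338.19) = 151 + 13.70·49/70.24 ≈ 160.56, so AQI = 161.
Santiago: 227.56 lies in 116.59–231.77, so I_lo=51, I_hi=100, C_lo=116.59, C_hi=231.77.
(100−51)/(231.77−116.59) × (227.56−116.59) + 51 = 49/115.18 × 110.97 + 51 ≈ 98.21 → 98.
AQIs: Johannesburg=58, São Paulo=161, Santiago=98. Sum = 58 + 161 + 98 = 317.

317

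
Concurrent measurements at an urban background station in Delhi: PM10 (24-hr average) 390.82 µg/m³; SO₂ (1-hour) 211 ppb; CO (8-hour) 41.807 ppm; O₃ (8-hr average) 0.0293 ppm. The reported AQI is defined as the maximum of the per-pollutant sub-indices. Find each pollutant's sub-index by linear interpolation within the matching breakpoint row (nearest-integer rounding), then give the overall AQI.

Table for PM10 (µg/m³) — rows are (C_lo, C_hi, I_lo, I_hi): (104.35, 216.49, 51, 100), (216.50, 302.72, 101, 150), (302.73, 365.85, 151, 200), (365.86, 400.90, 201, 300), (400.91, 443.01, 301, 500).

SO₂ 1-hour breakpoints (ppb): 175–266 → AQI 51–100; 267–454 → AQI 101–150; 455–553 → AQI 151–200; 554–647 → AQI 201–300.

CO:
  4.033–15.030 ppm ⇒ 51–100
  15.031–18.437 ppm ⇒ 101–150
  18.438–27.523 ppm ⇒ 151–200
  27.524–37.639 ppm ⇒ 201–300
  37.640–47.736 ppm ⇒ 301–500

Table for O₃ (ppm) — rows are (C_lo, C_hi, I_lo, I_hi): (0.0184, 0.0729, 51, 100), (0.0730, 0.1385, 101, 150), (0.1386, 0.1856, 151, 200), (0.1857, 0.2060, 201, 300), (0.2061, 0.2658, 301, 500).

383

PM10: 390.82 lies in 365.86–400.90, so I_lo=201, I_hi=300, C_lo=365.86, C_hi=400.90.
(300−201)/(400.90−365.86) × (390.82−365.86) + 201 = 99/35.04 × 24.96 + 201 ≈ 271.52 → 272.
SO₂: 211 lies in 175–266, so I_lo=51, I_hi=100, C_lo=175, C_hi=266.
(100−51)/(266−175) × (211−175) + 51 = 49/91 × 36 + 51 ≈ 70.38 → 70.
CO: row 37.640–47.736 (AQI 301–500). (500−301)·(41.807−37.640)/(47.736−37.640) + 301 = 199·4.167/10.096 + 301 ≈ 383.13 → 383.
O₃: row 0.0184–0.0729 (AQI 51–100). (100−51)·(0.0293−0.0184)/(0.0729−0.0184) + 51 = 49·0.0109/0.0545 + 51 ≈ 60.80 → 61.
Sub-indices: PM10→272, SO₂→70, CO→383, O₃→61. Overall AQI = max = 383; dominant pollutant is CO.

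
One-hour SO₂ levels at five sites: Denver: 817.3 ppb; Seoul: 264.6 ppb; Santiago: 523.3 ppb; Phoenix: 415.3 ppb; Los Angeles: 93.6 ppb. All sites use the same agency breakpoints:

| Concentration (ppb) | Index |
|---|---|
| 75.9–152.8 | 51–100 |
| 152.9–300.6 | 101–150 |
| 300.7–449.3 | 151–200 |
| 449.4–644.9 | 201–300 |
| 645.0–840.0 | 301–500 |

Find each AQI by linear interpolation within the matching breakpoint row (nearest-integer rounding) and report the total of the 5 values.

Denver: 817.3 ∈ [645.0, 840.0] ↔ index [301, 500].
301 + (817.3−645.0)·(500−301)/(840.0−645.0) = 301 + 172.3·199/195.0 ≈ 476.83, so AQI = 477.
Seoul: 264.6 lies in 152.9–300.6, so I_lo=101, I_hi=150, C_lo=152.9, C_hi=300.6.
(150−101)/(300.6−152.9) × (264.6−152.9) + 101 = 49/147.7 × 111.7 + 101 ≈ 138.06 → 138.
Santiago: row 449.4–644.9 (AQI 201–300). (300−201)·(523.3−449.4)/(644.9−449.4) + 201 = 99·73.9/195.5 + 201 ≈ 238.42 → 238.
Phoenix: 415.3 lies in 300.7–449.3, so I_lo=151, I_hi=200, C_lo=300.7, C_hi=449.3.
(200−151)/(449.3−300.7) × (415.3−300.7) + 151 = 49/148.6 × 114.6 + 151 ≈ 188.79 → 189.
Los Angeles 93.6: bracket 75.9–152.8 → index 51–100; slope 49/76.9, offset 17.7.
AQI = 51 + 49/76.9·17.7 ≈ 62.28 ⇒ 62.
AQIs: Denver=477, Seoul=138, Santiago=238, Phoenix=189, Los Angeles=62. Sum = 477 + 138 + 238 + 189 + 62 = 1104.

1104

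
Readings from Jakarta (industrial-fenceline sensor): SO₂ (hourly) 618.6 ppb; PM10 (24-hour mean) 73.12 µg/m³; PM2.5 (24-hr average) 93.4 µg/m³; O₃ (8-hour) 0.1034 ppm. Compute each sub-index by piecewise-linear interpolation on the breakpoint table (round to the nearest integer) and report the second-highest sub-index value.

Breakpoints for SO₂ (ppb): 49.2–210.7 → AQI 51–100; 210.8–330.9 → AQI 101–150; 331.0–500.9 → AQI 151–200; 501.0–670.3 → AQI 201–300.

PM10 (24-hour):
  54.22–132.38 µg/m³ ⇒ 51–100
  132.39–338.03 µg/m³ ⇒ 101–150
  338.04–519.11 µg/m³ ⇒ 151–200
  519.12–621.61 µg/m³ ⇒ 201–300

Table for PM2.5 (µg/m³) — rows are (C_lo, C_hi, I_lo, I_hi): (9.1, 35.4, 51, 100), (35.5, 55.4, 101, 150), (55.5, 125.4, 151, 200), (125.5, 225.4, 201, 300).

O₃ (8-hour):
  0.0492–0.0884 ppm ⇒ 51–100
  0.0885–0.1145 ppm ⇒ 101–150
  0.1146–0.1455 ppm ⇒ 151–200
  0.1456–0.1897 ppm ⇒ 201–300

SO₂ 618.6: bracket 501.0–670.3 → index 201–300; slope 99/169.3, offset 117.6.
AQI = 201 + 99/169.3·117.6 ≈ 269.77 ⇒ 270.
PM10 73.12: bracket 54.22–132.38 → index 51–100; slope 49/78.16, offset 18.90.
AQI = 51 + 49/78.16·18.90 ≈ 62.85 ⇒ 63.
PM2.5: row 55.5–125.4 (AQI 151–200). (200−151)·(93.4−55.5)/(125.4−55.5) + 151 = 49·37.9/69.9 + 151 ≈ 177.57 → 178.
O₃: 0.1034 lies in 0.0885–0.1145, so I_lo=101, I_hi=150, C_lo=0.0885, C_hi=0.1145.
(150−101)/(0.1145−0.0885) × (0.1034−0.0885) + 101 = 49/0.0260 × 0.0149 + 101 ≈ 129.08 → 129.
Sub-indices: SO₂→270, PM10→63, PM2.5→178, O₃→129. Ranked high→low: 270, 178, 129, 63. Second-highest sub-index = 178.

178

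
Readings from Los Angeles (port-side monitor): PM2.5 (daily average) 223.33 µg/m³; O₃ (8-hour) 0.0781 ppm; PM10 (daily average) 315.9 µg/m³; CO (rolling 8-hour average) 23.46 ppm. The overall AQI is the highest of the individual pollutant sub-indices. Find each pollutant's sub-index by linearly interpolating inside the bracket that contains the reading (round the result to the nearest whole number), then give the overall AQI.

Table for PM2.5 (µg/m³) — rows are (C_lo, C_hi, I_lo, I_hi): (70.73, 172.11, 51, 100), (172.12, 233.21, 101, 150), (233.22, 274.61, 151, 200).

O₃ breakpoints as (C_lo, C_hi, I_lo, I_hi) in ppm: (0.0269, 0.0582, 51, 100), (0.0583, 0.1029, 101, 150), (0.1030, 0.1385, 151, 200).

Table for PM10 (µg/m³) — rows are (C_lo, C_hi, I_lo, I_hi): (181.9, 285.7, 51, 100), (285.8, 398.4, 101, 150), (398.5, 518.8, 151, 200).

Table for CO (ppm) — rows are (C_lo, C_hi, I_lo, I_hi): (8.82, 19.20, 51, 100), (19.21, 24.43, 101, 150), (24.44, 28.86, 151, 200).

142

PM2.5: row 172.12–233.21 (AQI 101–150). (150−101)·(223.33−172.12)/(233.21−172.12) + 101 = 49·51.21/61.09 + 101 ≈ 142.08 → 142.
O₃: 0.0781 ∈ [0.0583, 0.1029] ↔ index [101, 150].
101 + (0.0781−0.0583)·(150−101)/(0.1029−0.0583) = 101 + 0.0198·49/0.0446 ≈ 122.75, so AQI = 123.
PM10: 315.9 lies in 285.8–398.4, so I_lo=101, I_hi=150, C_lo=285.8, C_hi=398.4.
(150−101)/(398.4−285.8) × (315.9−285.8) + 101 = 49/112.6 × 30.1 + 101 ≈ 114.10 → 114.
CO: row 19.21–24.43 (AQI 101–150). (150−101)·(23.46−19.21)/(24.43−19.21) + 101 = 49·4.25/5.22 + 101 ≈ 140.89 → 141.
Sub-indices: PM2.5→142, O₃→123, PM10→114, CO→141. Overall AQI = max = 142; dominant pollutant is PM2.5.
AQI 142: Unhealthy for Sensitive Groups.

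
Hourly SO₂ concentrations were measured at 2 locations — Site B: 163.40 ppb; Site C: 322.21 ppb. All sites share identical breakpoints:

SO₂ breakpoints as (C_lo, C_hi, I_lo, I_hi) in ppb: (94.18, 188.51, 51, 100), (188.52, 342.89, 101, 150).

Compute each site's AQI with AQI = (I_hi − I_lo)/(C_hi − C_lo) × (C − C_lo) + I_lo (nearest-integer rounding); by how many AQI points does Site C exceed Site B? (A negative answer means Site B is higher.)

56

Site B 163.40: bracket 94.18–188.51 → index 51–100; slope 49/94.33, offset 69.22.
AQI = 51 + 49/94.33·69.22 ≈ 86.96 ⇒ 87.
Site C: 322.21 lies in 188.52–342.89, so I_lo=101, I_hi=150, C_lo=188.52, C_hi=342.89.
(150−101)/(342.89−188.52) × (322.21−188.52) + 101 = 49/154.37 × 133.69 + 101 ≈ 143.44 → 143.
AQIs: Site B=87, Site C=143. Site C (143) − Site B (87) = 56.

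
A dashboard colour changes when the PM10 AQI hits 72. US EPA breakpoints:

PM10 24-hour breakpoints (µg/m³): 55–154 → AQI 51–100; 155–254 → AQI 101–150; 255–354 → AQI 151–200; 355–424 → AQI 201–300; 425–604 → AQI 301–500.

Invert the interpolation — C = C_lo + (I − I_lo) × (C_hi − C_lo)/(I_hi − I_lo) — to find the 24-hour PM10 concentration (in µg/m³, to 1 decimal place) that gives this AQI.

AQI 72 lies in the 51–100 band, which corresponds to 55–154 µg/m³.
C = 55 + (72−51)×(154−55)/(100−51) = 55 + 21×99/49 ≈ 97.429 µg/m³ → 97.4 µg/m³ to 1 dp.

97.4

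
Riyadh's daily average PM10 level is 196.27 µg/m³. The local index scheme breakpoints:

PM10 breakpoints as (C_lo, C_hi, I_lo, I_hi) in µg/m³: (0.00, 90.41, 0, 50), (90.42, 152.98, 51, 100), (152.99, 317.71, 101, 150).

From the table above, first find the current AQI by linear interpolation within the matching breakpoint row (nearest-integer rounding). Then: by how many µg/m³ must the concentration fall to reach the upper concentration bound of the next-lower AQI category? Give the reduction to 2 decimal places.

43.29

PM10: row 152.99–317.71 (AQI 101–150). (150−101)·(196.27−152.99)/(317.71−152.99) + 101 = 49·43.28/164.72 + 101 ≈ 113.87 → 114.
Current AQI 114 is in the Unhealthy for Sensitive Groups range (101–150). The next-lower category tops out at AQI 100, whose upper concentration bound is 152.98 µg/m³.
Reduction needed = 196.27 − 152.98 = 43.29 µg/m³.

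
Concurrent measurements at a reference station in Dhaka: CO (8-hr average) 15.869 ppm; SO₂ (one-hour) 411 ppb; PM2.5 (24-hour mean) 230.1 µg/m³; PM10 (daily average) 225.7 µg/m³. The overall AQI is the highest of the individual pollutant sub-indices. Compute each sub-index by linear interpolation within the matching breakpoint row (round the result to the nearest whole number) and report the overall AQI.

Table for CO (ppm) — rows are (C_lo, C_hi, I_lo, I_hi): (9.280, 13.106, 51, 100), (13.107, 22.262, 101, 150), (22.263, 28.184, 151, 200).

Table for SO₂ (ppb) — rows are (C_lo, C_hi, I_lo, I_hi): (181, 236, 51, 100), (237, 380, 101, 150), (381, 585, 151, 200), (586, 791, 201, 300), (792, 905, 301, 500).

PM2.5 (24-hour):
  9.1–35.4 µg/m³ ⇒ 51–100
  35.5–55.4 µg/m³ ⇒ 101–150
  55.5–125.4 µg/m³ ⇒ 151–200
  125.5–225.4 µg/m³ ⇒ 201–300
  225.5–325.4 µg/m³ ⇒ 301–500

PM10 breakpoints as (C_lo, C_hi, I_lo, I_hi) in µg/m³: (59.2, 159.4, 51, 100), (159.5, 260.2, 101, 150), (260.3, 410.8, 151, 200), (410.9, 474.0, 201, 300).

CO: row 13.107–22.262 (AQI 101–150). (150−101)·(15.869−13.107)/(22.262−13.107) + 101 = 49·2.762/9.155 + 101 ≈ 115.78 → 116.
SO₂: 411 lies in 381–585, so I_lo=151, I_hi=200, C_lo=381, C_hi=585.
(200−151)/(585−381) × (411−381) + 151 = 49/204 × 30 + 151 ≈ 158.21 → 158.
PM2.5: 230.1 lies in 225.5–325.4, so I_lo=301, I_hi=500, C_lo=225.5, C_hi=325.4.
(500−301)/(325.4−225.5) × (230.1−225.5) + 301 = 199/99.9 × 4.6 + 301 ≈ 310.16 → 310.
PM10: 225.7 lies in 159.5–260.2, so I_lo=101, I_hi=150, C_lo=159.5, C_hi=260.2.
(150−101)/(260.2−159.5) × (225.7−159.5) + 101 = 49/100.7 × 66.2 + 101 ≈ 133.21 → 133.
Sub-indices: CO→116, SO₂→158, PM2.5→310, PM10→133. Overall AQI = max = 310; dominant pollutant is PM2.5.

310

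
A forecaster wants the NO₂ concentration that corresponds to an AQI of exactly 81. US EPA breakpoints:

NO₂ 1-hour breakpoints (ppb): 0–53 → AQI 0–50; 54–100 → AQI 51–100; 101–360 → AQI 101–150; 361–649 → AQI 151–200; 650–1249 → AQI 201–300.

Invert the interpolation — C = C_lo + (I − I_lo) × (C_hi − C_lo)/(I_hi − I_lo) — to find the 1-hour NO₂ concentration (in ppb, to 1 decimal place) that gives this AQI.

82.2

AQI 81 lies in the 51–100 band, which corresponds to 54–100 ppb.
C = 54 + (81−51)×(100−54)/(100−51) = 54 + 30×46/49 ≈ 82.163 ppb → 82.2 ppb to 1 dp.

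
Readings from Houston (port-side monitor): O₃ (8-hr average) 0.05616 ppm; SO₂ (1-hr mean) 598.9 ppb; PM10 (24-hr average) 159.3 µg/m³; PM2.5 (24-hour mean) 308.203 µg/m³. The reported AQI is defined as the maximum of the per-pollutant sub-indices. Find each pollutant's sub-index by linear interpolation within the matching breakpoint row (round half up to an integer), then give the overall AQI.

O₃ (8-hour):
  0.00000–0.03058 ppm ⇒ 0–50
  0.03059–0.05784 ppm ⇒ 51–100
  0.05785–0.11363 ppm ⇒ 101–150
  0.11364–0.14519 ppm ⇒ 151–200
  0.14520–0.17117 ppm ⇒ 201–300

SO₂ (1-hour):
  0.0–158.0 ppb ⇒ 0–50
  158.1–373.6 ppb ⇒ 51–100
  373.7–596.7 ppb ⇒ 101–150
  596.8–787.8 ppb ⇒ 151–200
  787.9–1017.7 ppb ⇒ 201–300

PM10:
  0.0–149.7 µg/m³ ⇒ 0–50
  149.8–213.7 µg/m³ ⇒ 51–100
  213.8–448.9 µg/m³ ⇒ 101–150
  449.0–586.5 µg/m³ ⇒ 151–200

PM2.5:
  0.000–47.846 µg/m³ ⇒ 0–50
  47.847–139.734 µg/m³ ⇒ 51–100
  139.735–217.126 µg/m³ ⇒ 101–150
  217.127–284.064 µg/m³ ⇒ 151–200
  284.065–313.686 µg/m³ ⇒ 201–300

O₃: row 0.03059–0.05784 (AQI 51–100). (100−51)·(0.05616−0.03059)/(0.05784−0.03059) + 51 = 49·0.02557/0.02725 + 51 ≈ 96.98 → 97.
SO₂: 598.9 lies in 596.8–787.8, so I_lo=151, I_hi=200, C_lo=596.8, C_hi=787.8.
(200−151)/(787.8−596.8) × (598.9−596.8) + 151 = 49/191.0 × 2.1 + 151 ≈ 151.54 → 152.
PM10: 159.3 lies in 149.8–213.7, so I_lo=51, I_hi=100, C_lo=149.8, C_hi=213.7.
(100−51)/(213.7−149.8) × (159.3−149.8) + 51 = 49/63.9 × 9.5 + 51 ≈ 58.28 → 58.
PM2.5: row 284.065–313.686 (AQI 201–300). (300−201)·(308.203−284.065)/(313.686−284.065) + 201 = 99·24.138/29.621 + 201 ≈ 281.67 → 282.
Sub-indices: O₃→97, SO₂→152, PM10→58, PM2.5→282. Overall AQI = max = 282; dominant pollutant is PM2.5.

282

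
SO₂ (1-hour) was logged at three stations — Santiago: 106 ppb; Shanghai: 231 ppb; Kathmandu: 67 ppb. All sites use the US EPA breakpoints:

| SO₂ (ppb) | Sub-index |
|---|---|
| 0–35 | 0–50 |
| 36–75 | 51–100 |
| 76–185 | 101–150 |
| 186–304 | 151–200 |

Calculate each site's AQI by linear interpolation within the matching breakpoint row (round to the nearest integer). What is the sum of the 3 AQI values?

374

Santiago: 106 lies in 76–185, so I_lo=101, I_hi=150, C_lo=76, C_hi=185.
(150−101)/(185−76) × (106−76) + 101 = 49/109 × 30 + 101 ≈ 114.49 → 114.
Shanghai: row 186–304 (AQI 151–200). (200−151)·(231−186)/(304−186) + 151 = 49·45/118 + 151 ≈ 169.69 → 170.
Kathmandu: 67 lies in 36–75, so I_lo=51, I_hi=100, C_lo=36, C_hi=75.
(100−51)/(75−36) × (67−36) + 51 = 49/39 × 31 + 51 ≈ 89.95 → 90.
AQIs: Santiago=114, Shanghai=170, Kathmandu=90. Sum = 114 + 170 + 90 = 374.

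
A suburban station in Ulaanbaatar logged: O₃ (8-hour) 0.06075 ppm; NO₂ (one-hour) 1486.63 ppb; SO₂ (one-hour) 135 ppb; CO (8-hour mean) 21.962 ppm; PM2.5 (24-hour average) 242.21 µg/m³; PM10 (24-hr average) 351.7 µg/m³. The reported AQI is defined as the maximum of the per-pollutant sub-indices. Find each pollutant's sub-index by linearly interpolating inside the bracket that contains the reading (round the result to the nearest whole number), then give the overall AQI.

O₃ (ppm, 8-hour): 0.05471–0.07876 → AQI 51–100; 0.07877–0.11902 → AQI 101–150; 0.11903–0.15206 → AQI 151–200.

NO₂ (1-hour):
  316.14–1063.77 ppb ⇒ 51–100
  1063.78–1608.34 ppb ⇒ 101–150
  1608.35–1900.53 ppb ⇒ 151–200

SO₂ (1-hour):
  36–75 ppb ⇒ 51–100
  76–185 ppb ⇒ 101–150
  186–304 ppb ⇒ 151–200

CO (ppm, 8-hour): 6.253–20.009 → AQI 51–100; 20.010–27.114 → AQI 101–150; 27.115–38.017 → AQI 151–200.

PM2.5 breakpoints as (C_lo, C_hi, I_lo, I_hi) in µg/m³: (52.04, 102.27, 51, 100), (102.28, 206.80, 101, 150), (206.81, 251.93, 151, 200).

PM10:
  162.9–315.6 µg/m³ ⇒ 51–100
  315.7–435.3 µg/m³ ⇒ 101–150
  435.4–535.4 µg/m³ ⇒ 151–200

O₃: 0.06075 ∈ [0.05471, 0.07876] ↔ index [51, 100].
51 + (0.06075−0.05471)·(100−51)/(0.07876−0.05471) = 51 + 0.00604·49/0.02405 ≈ 63.31, so AQI = 63.
NO₂: 1486.63 ∈ [1063.78, 1608.34] ↔ index [101, 150].
101 + (1486.63−1063.78)·(150−101)/(1608.34−1063.78) = 101 + 422.85·49/544.56 ≈ 139.05, so AQI = 139.
SO₂ 135: bracket 76–185 → index 101–150; slope 49/109, offset 59.
AQI = 101 + 49/109·59 ≈ 127.52 ⇒ 128.
CO: 21.962 lies in 20.010–27.114, so I_lo=101, I_hi=150, C_lo=20.010, C_hi=27.114.
(150−101)/(27.114−20.010) × (21.962−20.010) + 101 = 49/7.104 × 1.952 + 101 ≈ 114.46 → 114.
PM2.5: 242.21 ∈ [206.81, 251.93] ↔ index [151, 200].
151 + (242.21−206.81)·(200−151)/(251.93−206.81) = 151 + 35.40·49/45.12 ≈ 189.44, so AQI = 189.
PM10: 351.7 ∈ [315.7, 435.3] ↔ index [101, 150].
101 + (351.7−315.7)·(150−101)/(435.3−315.7) = 101 + 36.0·49/119.6 ≈ 115.75, so AQI = 116.
Sub-indices: O₃→63, NO₂→139, SO₂→128, CO→114, PM2.5→189, PM10→116. Overall AQI = max = 189; dominant pollutant is PM2.5.

189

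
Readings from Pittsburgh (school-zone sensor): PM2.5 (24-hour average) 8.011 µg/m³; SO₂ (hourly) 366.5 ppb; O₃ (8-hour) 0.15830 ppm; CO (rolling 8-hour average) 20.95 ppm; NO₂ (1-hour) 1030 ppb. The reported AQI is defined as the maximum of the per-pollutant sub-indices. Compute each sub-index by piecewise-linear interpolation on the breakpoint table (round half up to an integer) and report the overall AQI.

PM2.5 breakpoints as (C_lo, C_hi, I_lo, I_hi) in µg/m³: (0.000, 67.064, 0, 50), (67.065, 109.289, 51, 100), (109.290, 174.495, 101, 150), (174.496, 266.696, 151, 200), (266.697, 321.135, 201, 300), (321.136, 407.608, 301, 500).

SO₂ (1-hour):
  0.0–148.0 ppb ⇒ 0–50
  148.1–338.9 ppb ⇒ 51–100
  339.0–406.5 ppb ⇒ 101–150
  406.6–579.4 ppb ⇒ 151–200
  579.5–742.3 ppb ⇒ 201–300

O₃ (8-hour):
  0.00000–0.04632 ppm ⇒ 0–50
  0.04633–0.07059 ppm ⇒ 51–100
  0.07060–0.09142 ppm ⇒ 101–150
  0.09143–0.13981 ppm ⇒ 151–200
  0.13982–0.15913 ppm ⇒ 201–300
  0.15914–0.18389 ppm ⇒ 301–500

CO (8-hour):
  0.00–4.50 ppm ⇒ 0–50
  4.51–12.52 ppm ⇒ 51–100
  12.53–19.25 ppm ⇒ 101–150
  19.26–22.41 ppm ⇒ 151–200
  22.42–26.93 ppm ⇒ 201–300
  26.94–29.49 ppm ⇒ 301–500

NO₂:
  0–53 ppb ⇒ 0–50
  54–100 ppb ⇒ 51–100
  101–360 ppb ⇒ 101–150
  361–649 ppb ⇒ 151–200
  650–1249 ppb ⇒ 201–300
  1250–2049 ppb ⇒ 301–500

PM2.5: 8.011 lies in 0.000–67.064, so I_lo=0, I_hi=50, C_lo=0.000, C_hi=67.064.
(50−0)/(67.064−0.000) × (8.011−0.000) + 0 = 50/67.064 × 8.011 + 0 ≈ 5.97 → 6.
SO₂ 366.5: bracket 339.0–406.5 → index 101–150; slope 49/67.5, offset 27.5.
AQI = 101 + 49/67.5·27.5 ≈ 120.96 ⇒ 121.
O₃: 0.15830 ∈ [0.13982, 0.15913] ↔ index [201, 300].
201 + (0.15830−0.13982)·(300−201)/(0.15913−0.13982) = 201 + 0.01848·99/0.01931 ≈ 295.74, so AQI = 296.
CO 20.95: bracket 19.26–22.41 → index 151–200; slope 49/3.15, offset 1.69.
AQI = 151 + 49/3.15·1.69 ≈ 177.29 ⇒ 177.
NO₂: 1030 ∈ [650, 1249] ↔ index [201, 300].
201 + (1030−650)·(300−201)/(1249−650) = 201 + 380·99/599 ≈ 263.80, so AQI = 264.
Sub-indices: PM2.5→6, SO₂→121, O₃→296, CO→177, NO₂→264. Overall AQI = max = 296; dominant pollutant is O₃.

296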